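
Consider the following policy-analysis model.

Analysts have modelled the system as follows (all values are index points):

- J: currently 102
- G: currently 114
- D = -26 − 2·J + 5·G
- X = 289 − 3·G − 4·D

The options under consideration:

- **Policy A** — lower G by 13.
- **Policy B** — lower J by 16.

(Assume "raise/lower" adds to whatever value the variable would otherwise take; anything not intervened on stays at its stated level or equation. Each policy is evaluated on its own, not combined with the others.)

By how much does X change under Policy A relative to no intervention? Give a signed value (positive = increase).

Baseline:
  J = 102
  G = 114
  D = -26 − 2·102 + 5·114 = 340
  X = 289 − 3·114 − 4·340 = -1413
Policy A (G − 13):
  J = 102
  G = 114 − 13 = 101
  D = -26 − 2·102 + 5·101 = 275
  X = 289 − 3·101 − 4·275 = -1114
Change in X: -1114 − (-1413) = 299

299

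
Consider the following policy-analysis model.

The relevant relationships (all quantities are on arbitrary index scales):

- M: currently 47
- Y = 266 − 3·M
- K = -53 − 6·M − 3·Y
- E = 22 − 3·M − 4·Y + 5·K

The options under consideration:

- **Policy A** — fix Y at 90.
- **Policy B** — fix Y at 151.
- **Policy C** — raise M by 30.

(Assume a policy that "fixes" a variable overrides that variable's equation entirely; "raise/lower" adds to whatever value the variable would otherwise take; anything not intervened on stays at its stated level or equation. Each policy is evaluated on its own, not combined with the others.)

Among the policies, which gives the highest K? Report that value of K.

-605

Policy A (Y := 90):
  M = 47
  Y = 90
  K = -53 − 6·47 − 3·90 = -605
Policy B (Y := 151):
  M = 47
  Y = 151
  K = -53 − 6·47 − 3·151 = -788
Policy C (M + 30):
  M = 47 + 30 = 77
  Y = 266 − 3·77 = 35
  K = -53 − 6·77 − 3·35 = -620
Comparing — Policy A: K=-605, Policy B: K=-788, Policy C: K=-620. Highest is -605 (Policy A).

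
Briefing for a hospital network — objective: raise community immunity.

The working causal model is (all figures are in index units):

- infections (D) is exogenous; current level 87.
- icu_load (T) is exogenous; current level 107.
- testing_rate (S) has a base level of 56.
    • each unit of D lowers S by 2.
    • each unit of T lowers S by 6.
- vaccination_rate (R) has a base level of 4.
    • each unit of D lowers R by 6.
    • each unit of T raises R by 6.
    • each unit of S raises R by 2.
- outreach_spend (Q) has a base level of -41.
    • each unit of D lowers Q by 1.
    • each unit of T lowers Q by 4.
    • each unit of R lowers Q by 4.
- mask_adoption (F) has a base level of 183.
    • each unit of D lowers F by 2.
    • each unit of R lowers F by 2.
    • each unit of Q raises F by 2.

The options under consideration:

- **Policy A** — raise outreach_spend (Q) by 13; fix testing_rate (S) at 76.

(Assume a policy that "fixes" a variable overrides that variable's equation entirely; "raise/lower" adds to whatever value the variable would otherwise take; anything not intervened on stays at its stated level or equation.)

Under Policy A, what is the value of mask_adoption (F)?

-3837

Policy A (Q + 13, S := 76):
  D = 87
  T = 107
  S = 76
  R = 4 − 6·87 + 6·107 + 2·76 = 276
  Q = -41 − 87 − 4·107 − 4·276 (+13 from intervention) = -1647
  F = 183 − 2·87 − 2·276 + 2·(-1647) = -3837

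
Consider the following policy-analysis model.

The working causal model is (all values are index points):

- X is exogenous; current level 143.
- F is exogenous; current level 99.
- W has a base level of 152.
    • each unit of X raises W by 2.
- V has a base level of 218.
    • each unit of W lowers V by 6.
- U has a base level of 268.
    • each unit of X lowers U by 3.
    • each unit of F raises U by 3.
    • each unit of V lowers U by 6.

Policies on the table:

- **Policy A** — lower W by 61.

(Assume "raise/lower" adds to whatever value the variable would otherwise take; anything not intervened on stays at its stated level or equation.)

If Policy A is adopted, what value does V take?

-2044

Policy A (W − 61):
  X = 143
  W = 152 + 2·143 (−61 from intervention) = 377
  V = 218 − 6·377 = -2044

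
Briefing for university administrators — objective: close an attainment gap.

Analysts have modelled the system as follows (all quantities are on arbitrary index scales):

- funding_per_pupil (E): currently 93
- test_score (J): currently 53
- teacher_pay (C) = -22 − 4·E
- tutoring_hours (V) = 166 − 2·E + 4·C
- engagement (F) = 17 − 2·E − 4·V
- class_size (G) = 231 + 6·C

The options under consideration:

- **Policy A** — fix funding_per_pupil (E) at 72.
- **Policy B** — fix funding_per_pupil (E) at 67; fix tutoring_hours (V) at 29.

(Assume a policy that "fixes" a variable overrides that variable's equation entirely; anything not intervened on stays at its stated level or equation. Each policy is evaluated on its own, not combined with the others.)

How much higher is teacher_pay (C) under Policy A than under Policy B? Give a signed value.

-20

Policy A (E := 72):
  E = 72
  C = -22 − 4·72 = -310
Policy B (E := 67, V := 29):
  E = 67
  C = -22 − 4·67 = -290
C: -310 − (-290) = -20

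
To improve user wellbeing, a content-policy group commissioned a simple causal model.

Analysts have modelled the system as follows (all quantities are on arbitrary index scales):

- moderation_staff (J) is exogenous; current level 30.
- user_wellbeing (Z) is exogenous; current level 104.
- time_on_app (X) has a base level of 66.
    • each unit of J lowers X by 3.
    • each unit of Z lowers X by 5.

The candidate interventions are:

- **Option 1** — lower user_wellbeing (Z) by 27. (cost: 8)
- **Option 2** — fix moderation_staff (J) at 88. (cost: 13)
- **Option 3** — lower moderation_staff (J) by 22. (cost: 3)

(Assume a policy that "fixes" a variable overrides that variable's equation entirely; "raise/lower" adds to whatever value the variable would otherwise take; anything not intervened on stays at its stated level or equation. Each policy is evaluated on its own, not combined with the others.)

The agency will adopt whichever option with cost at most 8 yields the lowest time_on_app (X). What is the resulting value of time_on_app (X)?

Option 1 (Z − 27):
  J = 30
  Z = 104 − 27 = 77
  X = 66 − 3·30 − 5·77 = -409
Option 3 (J − 22):
  J = 30 − 22 = 8
  Z = 104
  X = 66 − 3·8 − 5·104 = -478
Comparing — Option 1: X=-409, Option 3: X=-478. Lowest is -478 (Option 3).

-478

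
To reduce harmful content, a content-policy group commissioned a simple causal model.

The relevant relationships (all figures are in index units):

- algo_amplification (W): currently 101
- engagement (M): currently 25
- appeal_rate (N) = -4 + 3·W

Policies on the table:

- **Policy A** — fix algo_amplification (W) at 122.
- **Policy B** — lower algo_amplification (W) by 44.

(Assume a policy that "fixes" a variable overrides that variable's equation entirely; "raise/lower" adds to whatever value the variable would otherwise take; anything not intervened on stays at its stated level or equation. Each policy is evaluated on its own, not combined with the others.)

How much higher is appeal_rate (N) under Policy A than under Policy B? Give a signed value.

Policy A (W := 122):
  W = 122
  N = -4 + 3·122 = 362
Policy B (W − 44):
  W = 101 − 44 = 57
  N = -4 + 3·57 = 167
N: 362 − 167 = 195

195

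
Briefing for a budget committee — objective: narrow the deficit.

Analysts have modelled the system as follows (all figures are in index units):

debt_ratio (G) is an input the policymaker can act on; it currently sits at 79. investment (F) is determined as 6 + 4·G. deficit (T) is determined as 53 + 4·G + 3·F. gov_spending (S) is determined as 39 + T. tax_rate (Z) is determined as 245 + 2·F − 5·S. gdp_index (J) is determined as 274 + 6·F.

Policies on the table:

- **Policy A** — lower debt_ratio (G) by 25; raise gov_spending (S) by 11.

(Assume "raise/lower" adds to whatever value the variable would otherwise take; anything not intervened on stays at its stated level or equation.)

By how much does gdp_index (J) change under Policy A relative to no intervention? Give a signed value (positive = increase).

-600

Baseline:
  G = 79
  F = 6 + 4·79 = 322
  J = 274 + 6·322 = 2206
Policy A (G − 25, S + 11):
  G = 79 − 25 = 54
  F = 6 + 4·54 = 222
  J = 274 + 6·222 = 1606
Change in J: 1606 − 2206 = -600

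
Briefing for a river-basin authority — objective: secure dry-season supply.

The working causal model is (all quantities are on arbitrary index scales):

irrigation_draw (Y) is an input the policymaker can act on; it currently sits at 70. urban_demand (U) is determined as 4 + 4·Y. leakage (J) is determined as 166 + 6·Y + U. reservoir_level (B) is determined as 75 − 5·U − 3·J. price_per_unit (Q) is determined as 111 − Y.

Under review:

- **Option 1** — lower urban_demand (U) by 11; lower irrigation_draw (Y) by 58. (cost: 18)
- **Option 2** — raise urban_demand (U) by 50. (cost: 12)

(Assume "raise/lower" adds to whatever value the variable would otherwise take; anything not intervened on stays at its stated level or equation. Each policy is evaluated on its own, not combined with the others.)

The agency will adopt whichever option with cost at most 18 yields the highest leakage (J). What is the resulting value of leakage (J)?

920

Option 1 (U − 11, Y − 58):
  Y = 70 − 58 = 12
  U = 4 + 4·12 (−11 from intervention) = 41
  J = 166 + 6·12 + 41 = 279
Option 2 (U + 50):
  Y = 70
  U = 4 + 4·70 (+50 from intervention) = 334
  J = 166 + 6·70 + 334 = 920
Comparing — Option 1: J=279, Option 2: J=920. Highest is 920 (Option 2).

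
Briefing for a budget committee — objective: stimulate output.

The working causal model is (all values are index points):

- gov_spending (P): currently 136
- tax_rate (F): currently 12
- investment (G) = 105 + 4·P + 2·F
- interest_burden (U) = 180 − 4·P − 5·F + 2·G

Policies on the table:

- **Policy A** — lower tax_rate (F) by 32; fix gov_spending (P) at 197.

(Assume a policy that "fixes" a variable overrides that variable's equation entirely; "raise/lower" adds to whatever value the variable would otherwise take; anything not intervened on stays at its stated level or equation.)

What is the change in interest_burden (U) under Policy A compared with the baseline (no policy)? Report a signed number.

Baseline:
  P = 136
  F = 12
  G = 105 + 4·136 + 2·12 = 673
  U = 180 − 4·136 − 5·12 + 2·673 = 922
Policy A (F − 32, P := 197):
  P = 197
  F = 12 − 32 = -20
  G = 105 + 4·197 + 2·(-20) = 853
  U = 180 − 4·197 − 5·(-20) + 2·853 = 1198
Change in U: 1198 − 922 = 276

276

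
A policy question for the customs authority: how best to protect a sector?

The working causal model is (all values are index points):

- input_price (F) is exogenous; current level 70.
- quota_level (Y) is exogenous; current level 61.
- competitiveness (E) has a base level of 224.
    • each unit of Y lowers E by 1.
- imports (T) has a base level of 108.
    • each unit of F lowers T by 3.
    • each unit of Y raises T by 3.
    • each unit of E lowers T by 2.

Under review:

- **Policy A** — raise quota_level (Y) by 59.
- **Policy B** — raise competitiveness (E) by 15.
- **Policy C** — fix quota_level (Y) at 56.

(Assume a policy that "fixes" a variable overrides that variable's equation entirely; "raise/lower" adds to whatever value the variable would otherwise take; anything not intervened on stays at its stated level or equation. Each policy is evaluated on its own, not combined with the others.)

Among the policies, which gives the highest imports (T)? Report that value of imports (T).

Policy A (Y + 59):
  F = 70
  Y = 61 + 59 = 120
  E = 224 − 120 = 104
  T = 108 − 3·70 + 3·120 − 2·104 = 50
Policy B (E + 15):
  F = 70
  Y = 61
  E = 224 − 61 (+15 from intervention) = 178
  T = 108 − 3·70 + 3·61 − 2·178 = -275
Policy C (Y := 56):
  F = 70
  Y = 56
  E = 224 − 56 = 168
  T = 108 − 3·70 + 3·56 − 2·168 = -270
Comparing — Policy A: T=50, Policy B: T=-275, Policy C: T=-270. Highest is 50 (Policy A).

50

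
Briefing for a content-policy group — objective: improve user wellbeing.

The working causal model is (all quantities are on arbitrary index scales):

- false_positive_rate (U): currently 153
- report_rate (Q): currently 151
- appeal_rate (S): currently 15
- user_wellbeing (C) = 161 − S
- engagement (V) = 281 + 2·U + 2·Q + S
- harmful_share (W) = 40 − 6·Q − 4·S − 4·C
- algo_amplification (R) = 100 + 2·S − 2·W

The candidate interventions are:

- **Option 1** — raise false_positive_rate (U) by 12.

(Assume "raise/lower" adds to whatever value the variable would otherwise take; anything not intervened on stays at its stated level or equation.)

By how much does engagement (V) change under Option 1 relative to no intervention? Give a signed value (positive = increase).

24

Baseline:
  U = 153
  Q = 151
  S = 15
  V = 281 + 2·153 + 2·151 + 15 = 904
Option 1 (U + 12):
  U = 153 + 12 = 165
  Q = 151
  S = 15
  V = 281 + 2·165 + 2·151 + 15 = 928
Change in V: 928 − 904 = 24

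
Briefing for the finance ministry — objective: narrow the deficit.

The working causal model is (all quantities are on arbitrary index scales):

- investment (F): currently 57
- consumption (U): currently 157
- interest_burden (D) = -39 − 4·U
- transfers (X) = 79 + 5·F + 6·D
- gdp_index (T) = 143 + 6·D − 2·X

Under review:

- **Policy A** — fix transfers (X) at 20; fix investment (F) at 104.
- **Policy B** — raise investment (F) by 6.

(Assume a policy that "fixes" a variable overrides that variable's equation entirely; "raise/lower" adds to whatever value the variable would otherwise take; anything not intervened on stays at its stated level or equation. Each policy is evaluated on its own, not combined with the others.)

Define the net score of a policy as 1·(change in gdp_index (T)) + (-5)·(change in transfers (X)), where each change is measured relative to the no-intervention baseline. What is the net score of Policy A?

-25606

Baseline:
  F = 57
  U = 157
  D = -39 − 4·157 = -667
  X = 79 + 5·57 + 6·(-667) = -3638
  T = 143 + 6·(-667) − 2·(-3638) = 3417
Policy A (X := 20, F := 104):
  F = 104
  U = 157
  D = -39 − 4·157 = -667
  X = 20
  T = 143 + 6·(-667) − 2·20 = -3899
ΔT = -3899 − 3417 = -7316; ΔX = 20 − (-3638) = 3658
Score = 1·(-7316) + (-5)·3658 = -25606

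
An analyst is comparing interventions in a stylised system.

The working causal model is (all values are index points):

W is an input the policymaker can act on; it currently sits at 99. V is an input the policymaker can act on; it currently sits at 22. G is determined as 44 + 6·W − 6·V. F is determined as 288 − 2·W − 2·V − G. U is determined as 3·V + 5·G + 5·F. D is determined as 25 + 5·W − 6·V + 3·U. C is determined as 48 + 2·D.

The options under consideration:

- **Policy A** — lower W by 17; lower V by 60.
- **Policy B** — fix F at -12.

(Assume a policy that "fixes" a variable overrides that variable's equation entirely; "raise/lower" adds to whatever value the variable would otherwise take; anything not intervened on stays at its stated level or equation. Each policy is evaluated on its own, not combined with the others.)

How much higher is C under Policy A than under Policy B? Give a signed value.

Policy A (W − 17, V − 60):
  W = 99 − 17 = 82
  V = 22 − 60 = -38
  G = 44 + 6·82 − 6·(-38) = 764
  F = 288 − 2·82 − 2·(-38) − 764 = -564
  U = 0 + 3·(-38) + 5·764 + 5·(-564) = 886
  D = 25 + 5·82 − 6·(-38) + 3·886 = 3321
  C = 48 + 2·3321 = 6690
Policy B (F := -12):
  W = 99
  V = 22
  G = 44 + 6·99 − 6·22 = 506
  F = -12
  U = 0 + 3·22 + 5·506 + 5·(-12) = 2536
  D = 25 + 5·99 − 6·22 + 3·2536 = 7996
  C = 48 + 2·7996 = 16040
C: 6690 − 16040 = -9350

-9350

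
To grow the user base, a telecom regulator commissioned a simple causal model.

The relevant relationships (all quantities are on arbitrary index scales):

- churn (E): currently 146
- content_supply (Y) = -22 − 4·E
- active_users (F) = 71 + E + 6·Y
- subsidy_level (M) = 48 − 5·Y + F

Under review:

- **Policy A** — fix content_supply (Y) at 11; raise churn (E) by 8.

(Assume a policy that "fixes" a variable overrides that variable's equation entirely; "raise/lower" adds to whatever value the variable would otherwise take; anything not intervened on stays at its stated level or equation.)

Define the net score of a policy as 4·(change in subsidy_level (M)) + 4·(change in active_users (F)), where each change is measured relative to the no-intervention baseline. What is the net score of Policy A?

17340

Baseline:
  E = 146
  Y = -22 − 4·146 = -606
  F = 71 + 146 + 6·(-606) = -3419
  M = 48 − 5·(-606) + (-3419) = -341
Policy A (Y := 11, E + 8):
  E = 146 + 8 = 154
  Y = 11
  F = 71 + 154 + 6·11 = 291
  M = 48 − 5·11 + 291 = 284
ΔM = 284 − (-341) = 625; ΔF = 291 − (-3419) = 3710
Score = 4·625 + 4·3710 = 17340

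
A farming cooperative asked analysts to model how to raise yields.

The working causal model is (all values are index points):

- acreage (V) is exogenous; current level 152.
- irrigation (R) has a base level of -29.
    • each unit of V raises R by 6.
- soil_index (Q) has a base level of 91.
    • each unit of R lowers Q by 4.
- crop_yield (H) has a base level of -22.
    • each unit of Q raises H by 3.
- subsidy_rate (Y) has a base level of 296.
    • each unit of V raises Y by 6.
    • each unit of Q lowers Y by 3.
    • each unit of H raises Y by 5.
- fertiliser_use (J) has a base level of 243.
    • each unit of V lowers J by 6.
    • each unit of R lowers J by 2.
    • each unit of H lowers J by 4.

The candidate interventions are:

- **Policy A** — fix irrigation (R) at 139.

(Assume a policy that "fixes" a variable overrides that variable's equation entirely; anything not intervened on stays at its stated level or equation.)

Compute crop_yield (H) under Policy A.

Policy A (R := 139):
  V = 152
  R = 139
  Q = 91 − 4·139 = -465
  H = -22 + 3·(-465) = -1417

-1417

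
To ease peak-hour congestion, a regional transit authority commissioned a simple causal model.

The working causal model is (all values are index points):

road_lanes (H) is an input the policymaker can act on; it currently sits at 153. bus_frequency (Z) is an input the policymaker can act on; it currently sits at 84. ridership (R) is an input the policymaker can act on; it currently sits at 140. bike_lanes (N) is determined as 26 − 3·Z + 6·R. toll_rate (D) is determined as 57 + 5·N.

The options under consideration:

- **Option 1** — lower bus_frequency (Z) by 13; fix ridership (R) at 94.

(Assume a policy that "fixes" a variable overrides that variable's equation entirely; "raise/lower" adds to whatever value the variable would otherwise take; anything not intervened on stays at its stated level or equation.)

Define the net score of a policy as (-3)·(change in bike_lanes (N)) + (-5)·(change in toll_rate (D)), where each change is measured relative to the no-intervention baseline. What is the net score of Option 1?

6636

Baseline:
  Z = 84
  R = 140
  N = 26 − 3·84 + 6·140 = 614
  D = 57 + 5·614 = 3127
Option 1 (Z − 13, R := 94):
  Z = 84 − 13 = 71
  R = 94
  N = 26 − 3·71 + 6·94 = 377
  D = 57 + 5·377 = 1942
ΔN = 377 − 614 = -237; ΔD = 1942 − 3127 = -1185
Score = (-3)·(-237) + (-5)·(-1185) = 6636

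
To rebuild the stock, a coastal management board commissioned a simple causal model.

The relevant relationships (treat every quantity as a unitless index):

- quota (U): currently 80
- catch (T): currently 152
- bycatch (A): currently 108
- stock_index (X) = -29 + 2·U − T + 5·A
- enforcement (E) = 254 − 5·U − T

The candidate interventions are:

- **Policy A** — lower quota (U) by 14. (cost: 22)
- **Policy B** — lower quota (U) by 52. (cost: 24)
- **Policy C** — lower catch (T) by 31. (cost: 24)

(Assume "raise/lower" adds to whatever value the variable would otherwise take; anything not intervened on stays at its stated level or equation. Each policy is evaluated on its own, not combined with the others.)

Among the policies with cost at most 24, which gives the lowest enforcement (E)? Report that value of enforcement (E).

Policy A (U − 14):
  U = 80 − 14 = 66
  T = 152
  E = 254 − 5·66 − 152 = -228
Policy B (U − 52):
  U = 80 − 52 = 28
  T = 152
  E = 254 − 5·28 − 152 = -38
Policy C (T − 31):
  U = 80
  T = 152 − 31 = 121
  E = 254 − 5·80 − 121 = -267
Comparing — Policy A: E=-228, Policy B: E=-38, Policy C: E=-267. Lowest is -267 (Policy C).

-267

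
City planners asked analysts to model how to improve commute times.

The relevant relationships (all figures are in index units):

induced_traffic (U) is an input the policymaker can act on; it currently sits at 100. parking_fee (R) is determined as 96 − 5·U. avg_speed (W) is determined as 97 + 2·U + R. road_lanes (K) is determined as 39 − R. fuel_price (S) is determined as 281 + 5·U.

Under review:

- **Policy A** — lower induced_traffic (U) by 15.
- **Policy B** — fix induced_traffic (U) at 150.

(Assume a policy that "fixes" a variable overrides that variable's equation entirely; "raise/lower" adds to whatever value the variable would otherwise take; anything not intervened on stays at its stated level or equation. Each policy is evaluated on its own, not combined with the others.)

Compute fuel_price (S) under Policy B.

Policy B (U := 150):
  U = 150
  S = 281 + 5·150 = 1031

1031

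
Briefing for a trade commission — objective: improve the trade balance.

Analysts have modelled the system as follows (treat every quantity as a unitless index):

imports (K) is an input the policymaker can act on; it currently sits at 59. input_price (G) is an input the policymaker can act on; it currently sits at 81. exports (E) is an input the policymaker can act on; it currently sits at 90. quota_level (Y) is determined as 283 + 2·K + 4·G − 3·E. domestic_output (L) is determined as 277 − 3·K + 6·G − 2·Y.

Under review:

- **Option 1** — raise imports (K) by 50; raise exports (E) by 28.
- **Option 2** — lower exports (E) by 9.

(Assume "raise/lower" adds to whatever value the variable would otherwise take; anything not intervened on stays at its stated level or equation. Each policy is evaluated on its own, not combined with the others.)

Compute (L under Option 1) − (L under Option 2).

Option 1 (K + 50, E + 28):
  K = 59 + 50 = 109
  G = 81
  E = 90 + 28 = 118
  Y = 283 + 2·109 + 4·81 − 3·118 = 471
  L = 277 − 3·109 + 6·81 − 2·471 = -506
Option 2 (E − 9):
  K = 59
  G = 81
  E = 90 − 9 = 81
  Y = 283 + 2·59 + 4·81 − 3·81 = 482
  L = 277 − 3·59 + 6·81 − 2·482 = -378
L: -506 − (-378) = -128

-128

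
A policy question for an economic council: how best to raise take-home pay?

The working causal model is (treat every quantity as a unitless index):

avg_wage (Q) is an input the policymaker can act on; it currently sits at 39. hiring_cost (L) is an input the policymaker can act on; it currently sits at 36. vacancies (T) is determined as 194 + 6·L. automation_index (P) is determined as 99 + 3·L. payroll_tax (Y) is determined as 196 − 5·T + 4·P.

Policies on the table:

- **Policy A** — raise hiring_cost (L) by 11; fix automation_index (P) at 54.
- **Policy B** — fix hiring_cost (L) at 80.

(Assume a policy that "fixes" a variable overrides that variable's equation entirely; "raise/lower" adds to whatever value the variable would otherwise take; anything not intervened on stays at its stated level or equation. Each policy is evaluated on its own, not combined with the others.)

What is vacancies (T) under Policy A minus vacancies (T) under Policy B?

Policy A (L + 11, P := 54):
  L = 36 + 11 = 47
  T = 194 + 6·47 = 476
Policy B (L := 80):
  L = 80
  T = 194 + 6·80 = 674
T: 476 − 674 = -198

-198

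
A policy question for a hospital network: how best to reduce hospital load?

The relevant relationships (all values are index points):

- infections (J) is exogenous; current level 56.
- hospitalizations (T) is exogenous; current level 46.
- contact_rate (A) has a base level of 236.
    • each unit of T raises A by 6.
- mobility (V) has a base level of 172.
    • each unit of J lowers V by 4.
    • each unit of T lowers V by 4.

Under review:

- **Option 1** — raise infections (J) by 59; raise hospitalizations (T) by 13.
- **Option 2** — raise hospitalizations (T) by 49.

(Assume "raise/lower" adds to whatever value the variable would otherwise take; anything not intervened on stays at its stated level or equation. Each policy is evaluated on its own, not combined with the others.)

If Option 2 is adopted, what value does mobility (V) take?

Option 2 (T + 49):
  J = 56
  T = 46 + 49 = 95
  V = 172 − 4·56 − 4·95 = -432

-432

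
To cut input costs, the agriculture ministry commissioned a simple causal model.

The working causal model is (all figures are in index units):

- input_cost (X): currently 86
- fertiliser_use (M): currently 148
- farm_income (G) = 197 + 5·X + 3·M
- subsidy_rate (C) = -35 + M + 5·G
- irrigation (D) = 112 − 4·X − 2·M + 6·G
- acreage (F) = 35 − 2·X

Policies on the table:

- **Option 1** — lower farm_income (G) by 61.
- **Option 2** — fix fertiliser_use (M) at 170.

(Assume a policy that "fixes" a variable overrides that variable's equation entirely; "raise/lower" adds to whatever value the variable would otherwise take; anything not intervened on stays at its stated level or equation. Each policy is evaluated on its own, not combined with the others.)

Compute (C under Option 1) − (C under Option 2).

Option 1 (G − 61):
  X = 86
  M = 148
  G = 197 + 5·86 + 3·148 (−61 from intervention) = 1010
  C = -35 + 148 + 5·1010 = 5163
Option 2 (M := 170):
  X = 86
  M = 170
  G = 197 + 5·86 + 3·170 = 1137
  C = -35 + 170 + 5·1137 = 5820
C: 5163 − 5820 = -657

-657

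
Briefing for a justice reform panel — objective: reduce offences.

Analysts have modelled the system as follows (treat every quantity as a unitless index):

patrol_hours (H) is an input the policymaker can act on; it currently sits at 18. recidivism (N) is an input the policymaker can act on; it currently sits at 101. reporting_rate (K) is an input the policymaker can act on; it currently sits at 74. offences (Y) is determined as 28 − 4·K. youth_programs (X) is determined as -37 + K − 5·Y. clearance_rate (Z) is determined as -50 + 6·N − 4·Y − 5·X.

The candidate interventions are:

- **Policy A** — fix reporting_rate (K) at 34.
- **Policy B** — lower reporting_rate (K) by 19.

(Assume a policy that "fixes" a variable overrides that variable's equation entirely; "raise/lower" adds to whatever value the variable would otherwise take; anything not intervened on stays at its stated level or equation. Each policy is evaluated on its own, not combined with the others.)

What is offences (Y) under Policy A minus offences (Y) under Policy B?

Policy A (K := 34):
  K = 34
  Y = 28 − 4·34 = -108
Policy B (K − 19):
  K = 74 − 19 = 55
  Y = 28 − 4·55 = -192
Y: -108 − (-192) = 84

84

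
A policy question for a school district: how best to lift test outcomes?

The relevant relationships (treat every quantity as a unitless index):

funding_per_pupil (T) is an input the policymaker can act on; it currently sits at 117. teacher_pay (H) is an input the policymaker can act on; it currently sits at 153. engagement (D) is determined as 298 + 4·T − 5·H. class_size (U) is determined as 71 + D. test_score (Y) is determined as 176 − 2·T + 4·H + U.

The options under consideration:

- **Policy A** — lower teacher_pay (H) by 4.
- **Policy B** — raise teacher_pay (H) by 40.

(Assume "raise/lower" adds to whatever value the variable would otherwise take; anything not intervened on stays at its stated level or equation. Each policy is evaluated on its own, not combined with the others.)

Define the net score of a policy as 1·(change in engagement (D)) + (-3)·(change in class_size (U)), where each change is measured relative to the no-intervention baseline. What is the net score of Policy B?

Baseline:
  T = 117
  H = 153
  D = 298 + 4·117 − 5·153 = 1
  U = 71 + 1 = 72
Policy B (H + 40):
  T = 117
  H = 153 + 40 = 193
  D = 298 + 4·117 − 5·193 = -199
  U = 71 + (-199) = -128
ΔD = -199 − 1 = -200; ΔU = -128 − 72 = -200
Score = 1·(-200) + (-3)·(-200) = 400

400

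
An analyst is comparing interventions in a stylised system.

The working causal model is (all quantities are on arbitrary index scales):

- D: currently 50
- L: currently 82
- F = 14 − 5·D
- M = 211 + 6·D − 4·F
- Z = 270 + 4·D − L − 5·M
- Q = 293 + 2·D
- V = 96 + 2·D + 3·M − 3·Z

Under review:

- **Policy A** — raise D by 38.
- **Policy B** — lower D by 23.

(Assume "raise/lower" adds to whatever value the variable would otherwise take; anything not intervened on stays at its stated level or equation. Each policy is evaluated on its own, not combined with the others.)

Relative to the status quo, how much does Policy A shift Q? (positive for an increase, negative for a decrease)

Baseline:
  D = 50
  Q = 293 + 2·50 = 393
Policy A (D + 38):
  D = 50 + 38 = 88
  Q = 293 + 2·88 = 469
Change in Q: 469 − 393 = 76

76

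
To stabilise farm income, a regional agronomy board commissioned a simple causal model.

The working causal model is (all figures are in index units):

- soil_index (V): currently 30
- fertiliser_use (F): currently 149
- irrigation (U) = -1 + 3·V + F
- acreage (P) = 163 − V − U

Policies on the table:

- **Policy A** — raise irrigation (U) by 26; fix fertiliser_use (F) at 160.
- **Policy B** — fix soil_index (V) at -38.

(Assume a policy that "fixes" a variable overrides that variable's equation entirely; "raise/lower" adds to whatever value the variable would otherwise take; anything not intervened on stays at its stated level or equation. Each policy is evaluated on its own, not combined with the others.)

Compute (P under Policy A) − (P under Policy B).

-309

Policy A (U + 26, F := 160):
  V = 30
  F = 160
  U = -1 + 3·30 + 160 (+26 from intervention) = 275
  P = 163 − 30 − 275 = -142
Policy B (V := -38):
  V = -38
  F = 149
  U = -1 + 3·(-38) + 149 = 34
  P = 163 − (-38) − 34 = 167
P: -142 − 167 = -309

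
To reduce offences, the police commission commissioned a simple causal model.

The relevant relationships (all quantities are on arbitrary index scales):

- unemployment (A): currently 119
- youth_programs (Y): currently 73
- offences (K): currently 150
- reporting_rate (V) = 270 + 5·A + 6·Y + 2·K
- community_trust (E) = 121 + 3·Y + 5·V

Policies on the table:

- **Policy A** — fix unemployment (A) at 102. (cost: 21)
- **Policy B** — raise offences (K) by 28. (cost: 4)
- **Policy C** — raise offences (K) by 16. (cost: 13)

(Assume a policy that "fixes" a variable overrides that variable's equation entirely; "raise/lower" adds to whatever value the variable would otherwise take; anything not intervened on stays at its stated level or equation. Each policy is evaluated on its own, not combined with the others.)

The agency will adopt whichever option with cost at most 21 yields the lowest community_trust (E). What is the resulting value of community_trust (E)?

7930

Policy A (A := 102):
  A = 102
  Y = 73
  K = 150
  V = 270 + 5·102 + 6·73 + 2·150 = 1518
  E = 121 + 3·73 + 5·1518 = 7930
Policy B (K + 28):
  A = 119
  Y = 73
  K = 150 + 28 = 178
  V = 270 + 5·119 + 6·73 + 2·178 = 1659
  E = 121 + 3·73 + 5·1659 = 8635
Policy C (K + 16):
  A = 119
  Y = 73
  K = 150 + 16 = 166
  V = 270 + 5·119 + 6·73 + 2·166 = 1635
  E = 121 + 3·73 + 5·1635 = 8515
Comparing — Policy A: E=7930, Policy B: E=8635, Policy C: E=8515. Lowest is 7930 (Policy A).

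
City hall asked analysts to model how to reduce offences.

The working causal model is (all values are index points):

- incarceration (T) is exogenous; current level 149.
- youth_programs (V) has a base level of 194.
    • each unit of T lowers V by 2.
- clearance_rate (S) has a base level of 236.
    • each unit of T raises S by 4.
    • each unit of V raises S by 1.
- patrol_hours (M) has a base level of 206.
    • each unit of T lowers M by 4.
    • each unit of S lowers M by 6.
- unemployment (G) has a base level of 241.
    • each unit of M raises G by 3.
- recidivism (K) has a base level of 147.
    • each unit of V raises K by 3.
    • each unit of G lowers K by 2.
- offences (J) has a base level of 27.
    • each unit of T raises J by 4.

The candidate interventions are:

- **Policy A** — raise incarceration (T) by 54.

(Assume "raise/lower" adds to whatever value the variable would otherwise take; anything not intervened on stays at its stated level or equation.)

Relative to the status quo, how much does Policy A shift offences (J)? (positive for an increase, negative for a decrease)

Baseline:
  T = 149
  J = 27 + 4·149 = 623
Policy A (T + 54):
  T = 149 + 54 = 203
  J = 27 + 4·203 = 839
Change in J: 839 − 623 = 216

216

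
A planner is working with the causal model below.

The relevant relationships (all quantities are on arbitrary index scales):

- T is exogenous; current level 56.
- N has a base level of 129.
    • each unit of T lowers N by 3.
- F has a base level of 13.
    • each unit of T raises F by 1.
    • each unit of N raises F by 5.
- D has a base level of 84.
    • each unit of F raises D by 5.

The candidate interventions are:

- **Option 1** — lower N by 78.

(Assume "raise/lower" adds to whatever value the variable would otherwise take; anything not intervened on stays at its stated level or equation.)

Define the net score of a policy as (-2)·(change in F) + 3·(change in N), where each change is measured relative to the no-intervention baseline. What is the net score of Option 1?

Baseline:
  T = 56
  N = 129 − 3·56 = -39
  F = 13 + 56 + 5·(-39) = -126
Option 1 (N − 78):
  T = 56
  N = 129 − 3·56 (−78 from intervention) = -117
  F = 13 + 56 + 5·(-117) = -516
ΔF = -516 − (-126) = -390; ΔN = -117 − (-39) = -78
Score = (-2)·(-390) + 3·(-78) = 546

546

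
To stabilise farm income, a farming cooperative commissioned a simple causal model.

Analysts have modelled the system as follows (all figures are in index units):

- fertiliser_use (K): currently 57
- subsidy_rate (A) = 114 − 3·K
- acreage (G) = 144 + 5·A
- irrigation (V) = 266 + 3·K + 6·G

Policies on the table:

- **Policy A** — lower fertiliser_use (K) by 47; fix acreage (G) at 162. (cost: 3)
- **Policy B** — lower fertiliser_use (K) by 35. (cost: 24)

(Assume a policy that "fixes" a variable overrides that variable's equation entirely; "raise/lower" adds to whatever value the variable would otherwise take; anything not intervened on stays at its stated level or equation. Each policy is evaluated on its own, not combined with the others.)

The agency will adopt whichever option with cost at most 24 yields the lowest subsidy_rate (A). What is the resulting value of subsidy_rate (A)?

48

Policy A (K − 47, G := 162):
  K = 57 − 47 = 10
  A = 114 − 3·10 = 84
Policy B (K − 35):
  K = 57 − 35 = 22
  A = 114 − 3·22 = 48
Comparing — Policy A: A=84, Policy B: A=48. Lowest is 48 (Policy B).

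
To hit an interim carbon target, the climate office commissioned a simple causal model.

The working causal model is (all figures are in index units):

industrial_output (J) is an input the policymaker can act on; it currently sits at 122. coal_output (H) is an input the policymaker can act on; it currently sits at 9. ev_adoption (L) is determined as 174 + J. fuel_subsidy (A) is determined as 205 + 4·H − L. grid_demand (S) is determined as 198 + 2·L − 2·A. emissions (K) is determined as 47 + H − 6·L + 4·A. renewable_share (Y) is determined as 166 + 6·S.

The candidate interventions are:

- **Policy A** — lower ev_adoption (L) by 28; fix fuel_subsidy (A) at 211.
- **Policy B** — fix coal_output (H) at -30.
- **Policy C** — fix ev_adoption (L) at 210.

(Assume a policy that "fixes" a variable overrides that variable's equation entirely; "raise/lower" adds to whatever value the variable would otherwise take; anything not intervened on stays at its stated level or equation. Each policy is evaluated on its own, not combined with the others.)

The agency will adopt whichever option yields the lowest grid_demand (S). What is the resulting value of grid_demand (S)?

312

Policy A (L − 28, A := 211):
  J = 122
  H = 9
  L = 174 + 122 (−28 from intervention) = 268
  A = 211
  S = 198 + 2·268 − 2·211 = 312
Policy B (H := -30):
  J = 122
  H = -30
  L = 174 + 122 = 296
  A = 205 + 4·(-30) − 296 = -211
  S = 198 + 2·296 − 2·(-211) = 1212
Policy C (L := 210):
  J = 122
  H = 9
  L = 210
  A = 205 + 4·9 − 210 = 31
  S = 198 + 2·210 − 2·31 = 556
Comparing — Policy A: S=312, Policy B: S=1212, Policy C: S=556. Lowest is 312 (Policy A).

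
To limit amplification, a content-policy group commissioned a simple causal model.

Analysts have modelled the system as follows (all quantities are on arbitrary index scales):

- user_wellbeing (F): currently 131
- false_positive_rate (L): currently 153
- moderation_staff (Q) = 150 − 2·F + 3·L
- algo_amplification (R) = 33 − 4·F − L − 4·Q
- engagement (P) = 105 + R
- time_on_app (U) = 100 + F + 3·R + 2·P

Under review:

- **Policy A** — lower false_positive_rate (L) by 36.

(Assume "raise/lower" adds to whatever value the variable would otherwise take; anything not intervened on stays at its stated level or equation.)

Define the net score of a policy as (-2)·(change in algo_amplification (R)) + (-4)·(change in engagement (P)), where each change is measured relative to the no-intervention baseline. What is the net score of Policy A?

-2808

Baseline:
  F = 131
  L = 153
  Q = 150 − 2·131 + 3·153 = 347
  R = 33 − 4·131 − 153 − 4·347 = -2032
  P = 105 + (-2032) = -1927
Policy A (L − 36):
  F = 131
  L = 153 − 36 = 117
  Q = 150 − 2·131 + 3·117 = 239
  R = 33 − 4·131 − 117 − 4·239 = -1564
  P = 105 + (-1564) = -1459
ΔR = -1564 − (-2032) = 468; ΔP = -1459 − (-1927) = 468
Score = (-2)·468 + (-4)·468 = -2808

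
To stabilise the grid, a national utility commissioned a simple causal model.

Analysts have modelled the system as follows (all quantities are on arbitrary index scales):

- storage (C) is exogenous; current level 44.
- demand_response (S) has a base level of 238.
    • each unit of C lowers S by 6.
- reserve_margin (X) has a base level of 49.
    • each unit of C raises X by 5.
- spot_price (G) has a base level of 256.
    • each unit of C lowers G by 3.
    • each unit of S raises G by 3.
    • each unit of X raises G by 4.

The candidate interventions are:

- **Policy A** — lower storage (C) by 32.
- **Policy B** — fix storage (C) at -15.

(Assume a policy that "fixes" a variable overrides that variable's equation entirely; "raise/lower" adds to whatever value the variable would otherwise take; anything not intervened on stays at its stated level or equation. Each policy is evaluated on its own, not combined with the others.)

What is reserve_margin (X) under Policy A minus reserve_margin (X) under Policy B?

Policy A (C − 32):
  C = 44 − 32 = 12
  X = 49 + 5·12 = 109
Policy B (C := -15):
  C = -15
  X = 49 + 5·(-15) = -26
X: 109 − (-26) = 135

135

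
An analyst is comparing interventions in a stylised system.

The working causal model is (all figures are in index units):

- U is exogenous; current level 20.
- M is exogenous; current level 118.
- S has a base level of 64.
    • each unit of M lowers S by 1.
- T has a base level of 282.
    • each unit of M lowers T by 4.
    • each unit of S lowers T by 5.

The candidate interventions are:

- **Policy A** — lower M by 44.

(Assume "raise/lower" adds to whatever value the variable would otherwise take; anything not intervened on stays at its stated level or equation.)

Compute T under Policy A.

Policy A (M − 44):
  M = 118 − 44 = 74
  S = 64 − 74 = -10
  T = 282 − 4·74 − 5·(-10) = 36

36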